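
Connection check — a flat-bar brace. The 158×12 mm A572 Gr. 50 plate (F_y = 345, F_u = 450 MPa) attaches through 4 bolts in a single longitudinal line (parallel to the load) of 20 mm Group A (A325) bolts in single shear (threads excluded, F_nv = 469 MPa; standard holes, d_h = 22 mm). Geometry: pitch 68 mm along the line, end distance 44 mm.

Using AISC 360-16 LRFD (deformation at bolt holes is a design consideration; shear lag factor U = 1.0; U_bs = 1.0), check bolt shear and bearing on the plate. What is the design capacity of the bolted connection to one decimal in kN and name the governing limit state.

442.0 kN (bolt shear governs)

Bolt shear: A_b = π(20)²/4 = 314.16 mm². φR_n = 0.75 × 469 × 314.16 × 4 × 1 = 442.0 kN.
Bearing (12 mm plate, F_u = 450 MPa): end bolts L_c = 44 − 22/2 = 33, R_n = min(1.2×33×12×450, 2.4×20×12×450) = 213.84 kN/bolt; interior L_c = 68 − 22 = 46, R_n = 259.2 kN/bolt. φR_n = 0.75 × (1×213.84 + 3×259.2) = 743.6 kN.
Governing: min(442.0, 743.6) = 442.0 kN → bolt shear.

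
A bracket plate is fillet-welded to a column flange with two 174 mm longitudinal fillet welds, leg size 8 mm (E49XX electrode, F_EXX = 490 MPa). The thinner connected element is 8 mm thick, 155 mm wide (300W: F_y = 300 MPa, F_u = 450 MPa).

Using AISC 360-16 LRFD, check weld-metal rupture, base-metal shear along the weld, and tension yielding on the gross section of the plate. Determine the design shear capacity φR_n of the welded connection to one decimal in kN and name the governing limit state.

Weld metal: throat = 0.707×8 = 5.656 mm, L = 2×174 = 348 mm. φR_n = 0.75 × 0.6 × 490 × 5.656 × 348 = 434.0 kN.
Base metal shear (8 mm plate): yield φR_n = 1.0×0.6×300×8×348 = 501.1 kN; rupture φR_n = 0.75×0.6×450×8×348 = 563.8 kN; take 501.1 kN (yield).
Tension yield (gross): A_g = 155×8 = 1240 mm². φR_n = 0.90 × 300 × 1240 = 334.8 kN.
Governing: min(434.0, 501.1, 334.8) = 334.8 kN → gross-section yield.

334.8 kN (gross-section yield governs)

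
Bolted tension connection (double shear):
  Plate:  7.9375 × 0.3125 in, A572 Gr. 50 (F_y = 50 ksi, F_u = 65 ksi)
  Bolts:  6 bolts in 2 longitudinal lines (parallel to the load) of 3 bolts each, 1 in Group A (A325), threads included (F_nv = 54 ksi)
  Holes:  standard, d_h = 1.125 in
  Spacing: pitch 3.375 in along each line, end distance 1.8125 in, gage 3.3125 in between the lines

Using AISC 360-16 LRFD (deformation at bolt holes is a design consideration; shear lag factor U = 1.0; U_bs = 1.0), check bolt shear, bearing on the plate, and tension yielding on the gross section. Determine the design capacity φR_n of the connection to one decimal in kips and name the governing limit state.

111.6 kips (gross-section yield governs)

Bolt shear: A_b = π(1)²/4 = 0.7854 in². φR_n = 0.75 × 54 × 0.7854 × 6 × 2 = 381.7 kips.
Bearing (0.3125 in plate, F_u = 65 ksi): end bolts L_c = 1.8125 − 1.125/2 = 1.25, R_n = min(1.2×1.25×0.3125×65, 2.4×1×0.3125×65) = 30.469 kips/bolt; interior L_c = 3.375 − 1.125 = 2.25, R_n = 48.75 kips/bolt. φR_n = 0.75 × (2×30.469 + 4×48.75) = 192.0 kips.
Tension yield (gross): A_g = 7.9375×0.3125 = 2.4805 in². φR_n = 0.90 × 50 × 2.4805 = 111.6 kips.
Governing: min(381.7, 192.0, 111.6) = 111.6 kips → gross-section yield.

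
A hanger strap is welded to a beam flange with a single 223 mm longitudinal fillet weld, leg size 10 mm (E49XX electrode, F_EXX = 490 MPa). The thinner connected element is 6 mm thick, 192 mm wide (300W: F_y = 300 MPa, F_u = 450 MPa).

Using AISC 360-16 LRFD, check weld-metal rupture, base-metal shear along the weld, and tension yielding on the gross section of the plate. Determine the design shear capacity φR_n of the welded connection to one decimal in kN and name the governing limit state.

Weld metal: throat = 0.707×10 = 7.07 mm, L = 223 mm. φR_n = 0.75 × 0.6 × 490 × 7.07 × 223 = 347.6 kN.
Base metal shear (6 mm plate): yield φR_n = 1.0×0.6×300×6×223 = 240.8 kN; rupture φR_n = 0.75×0.6×450×6×223 = 270.9 kN; take 240.8 kN (yield).
Tension yield (gross): A_g = 192×6 = 1152 mm². φR_n = 0.90 × 300 × 1152 = 311.0 kN.
Governing: min(347.6, 240.8, 311.0) = 240.8 kN → base-metal shear.

240.8 kN (base-metal shear governs)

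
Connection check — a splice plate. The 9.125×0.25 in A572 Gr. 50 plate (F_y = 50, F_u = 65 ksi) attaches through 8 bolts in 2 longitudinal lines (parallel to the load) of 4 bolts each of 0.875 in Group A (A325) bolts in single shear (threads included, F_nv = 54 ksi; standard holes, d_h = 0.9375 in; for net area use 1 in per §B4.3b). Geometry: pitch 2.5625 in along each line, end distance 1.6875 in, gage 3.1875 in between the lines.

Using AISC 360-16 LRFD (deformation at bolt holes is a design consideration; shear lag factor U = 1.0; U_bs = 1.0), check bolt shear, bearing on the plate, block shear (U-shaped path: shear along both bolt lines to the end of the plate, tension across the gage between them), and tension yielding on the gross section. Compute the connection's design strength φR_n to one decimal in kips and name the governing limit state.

Bolt shear: A_b = π(0.875)²/4 = 0.60132 in². φR_n = 0.75 × 54 × 0.60132 × 8 × 1 = 194.8 kips.
Bearing (0.25 in plate, F_u = 65 ksi): end bolts L_c = 1.6875 − 0.9375/2 = 1.21875, R_n = min(1.2×1.21875×0.25×65, 2.4×0.875×0.25×65) = 23.766 kips/bolt; interior L_c = 2.5625 − 0.9375 = 1.625, R_n = 31.688 kips/bolt. φR_n = 0.75 × (2×23.766 + 6×31.688) = 178.2 kips.
Block shear: shear path 2×[1.6875+3×2.5625] = 2×9.375 in, A_gv = 4.6875, A_nv = 2×(9.375 − 3.5×1)×0.25 = 2.9375 in²; tension across gage: (3.1875 − 1×1)×0.25 = 0.54688 in². R_n = min(0.6×65×2.9375, 0.6×50×4.6875) + 1.0×65×0.54688 = min(114.56, 140.63) + 35.547 = 150.11 kips. φR_n = 0.75 × 150.11 = 112.6 kips.
Tension yield (gross): A_g = 9.125×0.25 = 2.2813 in². φR_n = 0.90 × 50 × 2.2813 = 102.7 kips.
Governing: min(194.8, 178.2, 112.6, 102.7) = 102.7 kips → gross-section yield.

102.7 kips (gross-section yield governs)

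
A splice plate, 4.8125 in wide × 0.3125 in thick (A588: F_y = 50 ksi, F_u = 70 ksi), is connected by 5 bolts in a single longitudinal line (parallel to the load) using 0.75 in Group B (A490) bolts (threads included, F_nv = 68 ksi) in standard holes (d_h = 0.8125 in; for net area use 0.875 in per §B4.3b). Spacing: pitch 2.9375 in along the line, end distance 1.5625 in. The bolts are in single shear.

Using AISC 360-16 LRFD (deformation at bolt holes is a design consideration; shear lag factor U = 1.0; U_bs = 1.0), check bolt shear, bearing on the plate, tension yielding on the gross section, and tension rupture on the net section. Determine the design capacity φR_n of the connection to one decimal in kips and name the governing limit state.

Bolt shear: A_b = π(0.75)²/4 = 0.44179 in². φR_n = 0.75 × 68 × 0.44179 × 5 × 1 = 112.7 kips.
Bearing (0.3125 in plate, F_u = 70 ksi): end bolts L_c = 1.5625 − 0.8125/2 = 1.15625, R_n = min(1.2×1.15625×0.3125×70, 2.4×0.75×0.3125×70) = 30.352 kips/bolt; interior L_c = 2.9375 − 0.8125 = 2.125, R_n = 39.375 kips/bolt. φR_n = 0.75 × (1×30.352 + 4×39.375) = 140.9 kips.
Tension yield (gross): A_g = 4.8125×0.3125 = 1.5039 in². φR_n = 0.90 × 50 × 1.5039 = 67.7 kips.
Tension rupture (net): A_n = (4.8125 − 1×0.875)×0.3125 = 1.2305 in² (U = 1.0, A_e = A_n). φR_n = 0.75 × 70 × 1.2305 = 64.6 kips.
Governing: min(112.7, 140.9, 67.7, 64.6) = 64.6 kips → net-section rupture.

64.6 kips (net-section rupture governs)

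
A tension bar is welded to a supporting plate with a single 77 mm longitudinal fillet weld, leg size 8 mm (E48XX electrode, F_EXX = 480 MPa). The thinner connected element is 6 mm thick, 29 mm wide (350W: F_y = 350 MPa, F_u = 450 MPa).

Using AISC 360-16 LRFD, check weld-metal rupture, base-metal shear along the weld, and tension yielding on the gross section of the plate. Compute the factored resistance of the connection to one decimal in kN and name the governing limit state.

54.8 kN (gross-section yield governs)

Weld metal: throat = 0.707×8 = 5.656 mm, L = 77 mm. φR_n = 0.75 × 0.6 × 480 × 5.656 × 77 = 94.1 kN.
Base metal shear (6 mm plate): yield φR_n = 1.0×0.6×350×6×77 = 97.0 kN; rupture φR_n = 0.75×0.6×450×6×77 = 93.6 kN; take 93.6 kN (rupture).
Tension yield (gross): A_g = 29×6 = 174 mm². φR_n = 0.90 × 350 × 174 = 54.8 kN.
Governing: min(94.1, 93.6, 54.8) = 54.8 kN → gross-section yield.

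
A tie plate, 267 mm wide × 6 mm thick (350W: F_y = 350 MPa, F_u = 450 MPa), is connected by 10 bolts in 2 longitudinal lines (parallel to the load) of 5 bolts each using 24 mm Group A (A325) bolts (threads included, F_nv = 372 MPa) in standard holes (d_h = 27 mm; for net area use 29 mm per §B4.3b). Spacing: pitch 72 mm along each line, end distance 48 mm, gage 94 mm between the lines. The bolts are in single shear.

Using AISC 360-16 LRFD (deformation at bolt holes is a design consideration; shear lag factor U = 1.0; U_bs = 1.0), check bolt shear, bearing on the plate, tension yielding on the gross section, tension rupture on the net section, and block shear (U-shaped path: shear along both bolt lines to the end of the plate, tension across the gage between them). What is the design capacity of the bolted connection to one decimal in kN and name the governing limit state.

Bolt shear: A_b = π(24)²/4 = 452.39 mm². φR_n = 0.75 × 372 × 452.39 × 10 × 1 = 1262.2 kN.
Bearing (6 mm plate, F_u = 450 MPa): end bolts L_c = 48 − 27/2 = 34.5, R_n = min(1.2×34.5×6×450, 2.4×24×6×450) = 111.78 kN/bolt; interior L_c = 72 − 27 = 45, R_n = 145.8 kN/bolt. φR_n = 0.75 × (2×111.78 + 8×145.8) = 1042.5 kN.
Tension yield (gross): A_g = 267×6 = 1602 mm². φR_n = 0.90 × 350 × 1602 = 504.6 kN.
Tension rupture (net): A_n = (267 − 2×29)×6 = 1254 mm² (U = 1.0, A_e = A_n). φR_n = 0.75 × 450 × 1254 = 423.2 kN.
Block shear: shear path 2×[48+4×72] = 2×336 mm, A_gv = 4032, A_nv = 2×(336 − 4.5×29)×6 = 2466 mm²; tension across gage: (94 − 1×29)×6 = 390 mm². R_n = min(0.6×450×2466, 0.6×350×4032) + 1.0×450×390 = min(665.82, 846.72) + 175.5 = 841.32 kN. φR_n = 0.75 × 841.32 = 631.0 kN.
Governing: min(1262.2, 1042.5, 504.6, 423.2, 631.0) = 423.2 kN → net-section rupture.

423.2 kN (net-section rupture governs)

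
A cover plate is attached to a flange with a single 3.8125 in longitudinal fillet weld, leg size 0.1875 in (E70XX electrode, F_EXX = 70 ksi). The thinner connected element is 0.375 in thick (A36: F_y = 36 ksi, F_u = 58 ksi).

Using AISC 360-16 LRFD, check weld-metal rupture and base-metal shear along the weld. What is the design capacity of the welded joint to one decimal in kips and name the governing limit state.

Weld metal: throat = 0.707×0.1875 = 0.13256 in, L = 3.8125 in. φR_n = 0.75 × 0.6 × 70 × 0.13256 × 3.8125 = 15.9 kips.
Base metal shear (0.375 in plate): yield φR_n = 1.0×0.6×36×0.375×3.8125 = 30.9 kips; rupture φR_n = 0.75×0.6×58×0.375×3.8125 = 37.3 kips; take 30.9 kips (yield).
Governing: min(15.9, 30.9) = 15.9 kips → weld metal.

15.9 kips (weld metal governs)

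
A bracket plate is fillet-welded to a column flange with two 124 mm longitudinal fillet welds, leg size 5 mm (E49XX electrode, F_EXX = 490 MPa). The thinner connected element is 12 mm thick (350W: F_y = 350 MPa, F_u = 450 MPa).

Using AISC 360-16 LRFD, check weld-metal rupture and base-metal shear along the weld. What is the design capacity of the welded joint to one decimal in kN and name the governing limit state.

193.3 kN (weld metal governs)

Weld metal: throat = 0.707×5 = 3.535 mm, L = 2×124 = 248 mm. φR_n = 0.75 × 0.6 × 490 × 3.535 × 248 = 193.3 kN.
Base metal shear (12 mm plate): yield φR_n = 1.0×0.6×350×12×248 = 625.0 kN; rupture φR_n = 0.75×0.6×450×12×248 = 602.6 kN; take 602.6 kN (rupture).
Governing: min(193.3, 602.6) = 193.3 kN → weld metal.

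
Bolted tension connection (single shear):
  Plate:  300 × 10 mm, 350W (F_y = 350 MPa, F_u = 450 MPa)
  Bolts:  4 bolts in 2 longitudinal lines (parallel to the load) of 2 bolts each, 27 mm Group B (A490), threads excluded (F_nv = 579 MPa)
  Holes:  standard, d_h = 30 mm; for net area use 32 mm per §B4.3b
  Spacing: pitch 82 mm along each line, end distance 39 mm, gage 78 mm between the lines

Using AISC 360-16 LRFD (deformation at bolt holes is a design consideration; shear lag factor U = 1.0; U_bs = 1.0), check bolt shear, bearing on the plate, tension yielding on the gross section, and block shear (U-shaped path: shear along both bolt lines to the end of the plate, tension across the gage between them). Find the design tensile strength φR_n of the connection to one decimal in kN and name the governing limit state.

Bolt shear: A_b = π(27)²/4 = 572.56 mm². φR_n = 0.75 × 579 × 572.56 × 4 × 1 = 994.5 kN.
Bearing (10 mm plate, F_u = 450 MPa): end bolts L_c = 39 − 30/2 = 24, R_n = min(1.2×24×10×450, 2.4×27×10×450) = 129.6 kN/bolt; interior L_c = 82 − 30 = 52, R_n = 280.8 kN/bolt. φR_n = 0.75 × (2×129.6 + 2×280.8) = 615.6 kN.
Tension yield (gross): A_g = 300×10 = 3000 mm². φR_n = 0.90 × 350 × 3000 = 945.0 kN.
Block shear: shear path 2×[39+1×82] = 2×121 mm, A_gv = 2420, A_nv = 2×(121 − 1.5×32)×10 = 1460 mm²; tension across gage: (78 − 1×32)×10 = 460 mm². R_n = min(0.6×450×1460, 0.6×350×2420) + 1.0×450×460 = min(394.2, 508.2) + 207 = 601.2 kN. φR_n = 0.75 × 601.2 = 450.9 kN.
Governing: min(994.5, 615.6, 945.0, 450.9) = 450.9 kN → block shear.

450.9 kN (block shear governs)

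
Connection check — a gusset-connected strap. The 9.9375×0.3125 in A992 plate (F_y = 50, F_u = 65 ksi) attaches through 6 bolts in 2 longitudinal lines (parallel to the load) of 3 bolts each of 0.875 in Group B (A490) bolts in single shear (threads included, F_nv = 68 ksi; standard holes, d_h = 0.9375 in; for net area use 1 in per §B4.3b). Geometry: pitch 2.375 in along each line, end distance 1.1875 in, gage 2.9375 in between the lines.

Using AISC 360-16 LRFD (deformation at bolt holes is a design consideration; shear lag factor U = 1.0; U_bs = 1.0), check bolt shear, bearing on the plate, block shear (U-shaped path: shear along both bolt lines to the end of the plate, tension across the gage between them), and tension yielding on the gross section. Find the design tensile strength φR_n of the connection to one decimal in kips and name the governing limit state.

92.4 kips (block shear governs)

Bolt shear: A_b = π(0.875)²/4 = 0.60132 in². φR_n = 0.75 × 68 × 0.60132 × 6 × 1 = 184.0 kips.
Bearing (0.3125 in plate, F_u = 65 ksi): end bolts L_c = 1.1875 − 0.9375/2 = 0.71875, R_n = min(1.2×0.71875×0.3125×65, 2.4×0.875×0.3125×65) = 17.52 kips/bolt; interior L_c = 2.375 − 0.9375 = 1.4375, R_n = 35.039 kips/bolt. φR_n = 0.75 × (2×17.52 + 4×35.039) = 131.4 kips.
Block shear: shear path 2×[1.1875+2×2.375] = 2×5.9375 in, A_gv = 3.7109, A_nv = 2×(5.9375 − 2.5×1)×0.3125 = 2.1484 in²; tension across gage: (2.9375 − 1×1)×0.3125 = 0.60547 in². R_n = min(0.6×65×2.1484, 0.6×50×3.7109) + 1.0×65×0.60547 = min(83.788, 111.33) + 39.356 = 123.14 kips. φR_n = 0.75 × 123.14 = 92.4 kips.
Tension yield (gross): A_g = 9.9375×0.3125 = 3.1055 in². φR_n = 0.90 × 50 × 3.1055 = 139.7 kips.
Governing: min(184.0, 131.4, 92.4, 139.7) = 92.4 kips → block shear.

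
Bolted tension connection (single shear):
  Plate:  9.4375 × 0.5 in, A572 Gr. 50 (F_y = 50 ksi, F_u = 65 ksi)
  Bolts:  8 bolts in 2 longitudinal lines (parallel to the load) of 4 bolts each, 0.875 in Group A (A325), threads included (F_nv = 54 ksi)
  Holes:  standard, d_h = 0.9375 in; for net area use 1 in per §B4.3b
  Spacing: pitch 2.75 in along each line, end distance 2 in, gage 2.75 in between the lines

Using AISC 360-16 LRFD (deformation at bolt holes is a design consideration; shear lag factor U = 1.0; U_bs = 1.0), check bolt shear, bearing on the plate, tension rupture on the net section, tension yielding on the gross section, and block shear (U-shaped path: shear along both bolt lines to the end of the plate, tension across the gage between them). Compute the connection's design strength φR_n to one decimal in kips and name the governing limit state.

Bolt shear: A_b = π(0.875)²/4 = 0.60132 in². φR_n = 0.75 × 54 × 0.60132 × 8 × 1 = 194.8 kips.
Bearing (0.5 in plate, F_u = 65 ksi): end bolts L_c = 2 − 0.9375/2 = 1.53125, R_n = min(1.2×1.53125×0.5×65, 2.4×0.875×0.5×65) = 59.719 kips/bolt; interior L_c = 2.75 − 0.9375 = 1.8125, R_n = 68.25 kips/bolt. φR_n = 0.75 × (2×59.719 + 6×68.25) = 396.7 kips.
Tension rupture (net): A_n = (9.4375 − 2×1)×0.5 = 3.7188 in² (U = 1.0, A_e = A_n). φR_n = 0.75 × 65 × 3.7188 = 181.3 kips.
Tension yield (gross): A_g = 9.4375×0.5 = 4.7188 in². φR_n = 0.90 × 50 × 4.7188 = 212.3 kips.
Block shear: shear path 2×[2+3×2.75] = 2×10.25 in, A_gv = 10.25, A_nv = 2×(10.25 − 3.5×1)×0.5 = 6.75 in²; tension across gage: (2.75 − 1×1)×0.5 = 0.875 in². R_n = min(0.6×65×6.75, 0.6×50×10.25) + 1.0×65×0.875 = min(263.25, 307.5) + 56.875 = 320.13 kips. φR_n = 0.75 × 320.13 = 240.1 kips.
Governing: min(194.8, 396.7, 181.3, 212.3, 240.1) = 181.3 kips → net-section rupture.

181.3 kips (net-section rupture governs)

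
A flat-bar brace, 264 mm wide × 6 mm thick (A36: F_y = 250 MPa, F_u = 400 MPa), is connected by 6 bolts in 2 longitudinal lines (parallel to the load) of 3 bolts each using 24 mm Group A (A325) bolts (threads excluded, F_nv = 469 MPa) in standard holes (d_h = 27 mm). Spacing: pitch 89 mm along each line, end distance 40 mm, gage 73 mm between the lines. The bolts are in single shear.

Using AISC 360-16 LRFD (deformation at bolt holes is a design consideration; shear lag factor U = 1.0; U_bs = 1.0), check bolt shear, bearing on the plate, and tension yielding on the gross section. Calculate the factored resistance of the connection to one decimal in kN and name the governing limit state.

Bolt shear: A_b = π(24)²/4 = 452.39 mm². φR_n = 0.75 × 469 × 452.39 × 6 × 1 = 954.8 kN.
Bearing (6 mm plate, F_u = 400 MPa): end bolts L_c = 40 − 27/2 = 26.5, R_n = min(1.2×26.5×6×400, 2.4×24×6×400) = 76.32 kN/bolt; interior L_c = 89 − 27 = 62, R_n = 138.24 kN/bolt. φR_n = 0.75 × (2×76.32 + 4×138.24) = 529.2 kN.
Tension yield (gross): A_g = 264×6 = 1584 mm². φR_n = 0.90 × 250 × 1584 = 356.4 kN.
Governing: min(954.8, 529.2, 356.4) = 356.4 kN → gross-section yield.

356.4 kN (gross-section yield governs)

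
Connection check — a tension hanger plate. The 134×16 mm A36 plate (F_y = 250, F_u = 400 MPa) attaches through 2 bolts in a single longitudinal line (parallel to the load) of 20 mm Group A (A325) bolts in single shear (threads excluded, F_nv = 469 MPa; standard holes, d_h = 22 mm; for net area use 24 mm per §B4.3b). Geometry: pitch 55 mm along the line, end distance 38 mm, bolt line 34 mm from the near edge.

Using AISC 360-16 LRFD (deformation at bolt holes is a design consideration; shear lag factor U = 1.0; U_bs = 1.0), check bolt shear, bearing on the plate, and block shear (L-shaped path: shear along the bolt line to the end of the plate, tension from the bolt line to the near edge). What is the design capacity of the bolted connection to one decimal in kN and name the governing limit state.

221.0 kN (bolt shear governs)

Bolt shear: A_b = π(20)²/4 = 314.16 mm². φR_n = 0.75 × 469 × 314.16 × 2 × 1 = 221.0 kN.
Bearing (16 mm plate, F_u = 400 MPa): end bolts L_c = 38 − 22/2 = 27, R_n = min(1.2×27×16×400, 2.4×20×16×400) = 207.36 kN/bolt; interior L_c = 55 − 22 = 33, R_n = 253.44 kN/bolt. φR_n = 0.75 × (1×207.36 + 1×253.44) = 345.6 kN.
Block shear: shear path 1×[38+1×55] = 1×93 mm, A_gv = 1488, A_nv = 1×(93 − 1.5×24)×16 = 912 mm²; tension to near edge: (34 − 0.5×24)×16 = 352 mm². R_n = min(0.6×400×912, 0.6×250×1488) + 1.0×400×352 = min(218.88, 223.2) + 140.8 = 359.68 kN. φR_n = 0.75 × 359.68 = 269.8 kN.
Governing: min(221.0, 345.6, 269.8) = 221.0 kN → bolt shear.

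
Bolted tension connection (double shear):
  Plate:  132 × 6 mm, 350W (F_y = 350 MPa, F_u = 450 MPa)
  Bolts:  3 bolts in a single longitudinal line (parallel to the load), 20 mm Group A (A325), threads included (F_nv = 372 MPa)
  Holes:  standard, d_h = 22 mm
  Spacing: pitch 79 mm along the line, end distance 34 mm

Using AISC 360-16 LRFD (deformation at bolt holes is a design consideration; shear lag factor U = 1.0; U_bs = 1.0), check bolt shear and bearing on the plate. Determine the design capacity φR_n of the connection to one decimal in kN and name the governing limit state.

Bolt shear: A_b = π(20)²/4 = 314.16 mm². φR_n = 0.75 × 372 × 314.16 × 3 × 2 = 525.9 kN.
Bearing (6 mm plate, F_u = 450 MPa): end bolts L_c = 34 − 22/2 = 23, R_n = min(1.2×23×6×450, 2.4×20×6×450) = 74.52 kN/bolt; interior L_c = 79 − 22 = 57, R_n = 129.6 kN/bolt. φR_n = 0.75 × (1×74.52 + 2×129.6) = 250.3 kN.
Governing: min(525.9, 250.3) = 250.3 kN → bearing.

250.3 kN (bearing governs)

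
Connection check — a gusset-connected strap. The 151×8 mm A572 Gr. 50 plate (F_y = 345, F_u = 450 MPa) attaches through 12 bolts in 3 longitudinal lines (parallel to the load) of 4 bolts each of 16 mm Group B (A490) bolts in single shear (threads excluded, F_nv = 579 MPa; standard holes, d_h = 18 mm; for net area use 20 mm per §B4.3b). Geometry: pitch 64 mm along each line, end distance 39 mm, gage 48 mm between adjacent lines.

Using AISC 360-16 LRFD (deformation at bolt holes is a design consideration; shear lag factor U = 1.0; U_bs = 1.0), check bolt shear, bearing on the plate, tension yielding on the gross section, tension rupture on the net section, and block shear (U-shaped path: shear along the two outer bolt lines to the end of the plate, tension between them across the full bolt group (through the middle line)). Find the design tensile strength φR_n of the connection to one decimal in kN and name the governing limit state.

245.7 kN (net-section rupture governs)

Bolt shear: A_b = π(16)²/4 = 201.06 mm². φR_n = 0.75 × 579 × 201.06 × 12 × 1 = 1047.7 kN.
Bearing (8 mm plate, F_u = 450 MPa): end bolts L_c = 39 − 18/2 = 30, R_n = min(1.2×30×8×450, 2.4×16×8×450) = 129.6 kN/bolt; interior L_c = 64 − 18 = 46, R_n = 138.24 kN/bolt. φR_n = 0.75 × (3×129.6 + 9×138.24) = 1224.7 kN.
Tension yield (gross): A_g = 151×8 = 1208 mm². φR_n = 0.90 × 345 × 1208 = 375.1 kN.
Tension rupture (net): A_n = (151 − 3×20)×8 = 728 mm² (U = 1.0, A_e = A_n). φR_n = 0.75 × 450 × 728 = 245.7 kN.
Block shear: shear path 2×[39+3×64] = 2×231 mm, A_gv = 3696, A_nv = 2×(231 − 3.5×20)×8 = 2576 mm²; tension across gage: (96 − 2×20)×8 = 448 mm². R_n = min(0.6×450×2576, 0.6×345×3696) + 1.0×450×448 = min(695.52, 765.07) + 201.6 = 897.12 kN. φR_n = 0.75 × 897.12 = 672.8 kN.
Governing: min(1047.7, 1224.7, 375.1, 245.7, 672.8) = 245.7 kN → net-section rupture.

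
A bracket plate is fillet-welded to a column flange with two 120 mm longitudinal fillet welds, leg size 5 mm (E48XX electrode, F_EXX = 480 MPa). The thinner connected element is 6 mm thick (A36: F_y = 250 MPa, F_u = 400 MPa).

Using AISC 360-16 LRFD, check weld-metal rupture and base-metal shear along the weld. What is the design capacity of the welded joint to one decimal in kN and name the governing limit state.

183.3 kN (weld metal governs)

Weld metal: throat = 0.707×5 = 3.535 mm, L = 2×120 = 240 mm. φR_n = 0.75 × 0.6 × 480 × 3.535 × 240 = 183.3 kN.
Base metal shear (6 mm plate): yield φR_n = 1.0×0.6×250×6×240 = 216.0 kN; rupture φR_n = 0.75×0.6×400×6×240 = 259.2 kN; take 216.0 kN (yield).
Governing: min(183.3, 216.0) = 183.3 kN → weld metal.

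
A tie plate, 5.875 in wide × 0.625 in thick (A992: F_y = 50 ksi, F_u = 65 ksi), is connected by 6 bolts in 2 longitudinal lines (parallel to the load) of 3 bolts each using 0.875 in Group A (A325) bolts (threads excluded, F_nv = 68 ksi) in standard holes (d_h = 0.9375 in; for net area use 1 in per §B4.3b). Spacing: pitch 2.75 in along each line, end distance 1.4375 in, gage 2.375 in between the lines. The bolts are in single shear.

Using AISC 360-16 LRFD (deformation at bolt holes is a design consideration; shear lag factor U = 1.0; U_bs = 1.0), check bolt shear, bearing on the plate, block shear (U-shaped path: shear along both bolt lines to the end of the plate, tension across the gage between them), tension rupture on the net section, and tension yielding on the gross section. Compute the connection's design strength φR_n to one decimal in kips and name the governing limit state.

Bolt shear: A_b = π(0.875)²/4 = 0.60132 in². φR_n = 0.75 × 68 × 0.60132 × 6 × 1 = 184.0 kips.
Bearing (0.625 in plate, F_u = 65 ksi): end bolts L_c = 1.4375 − 0.9375/2 = 0.96875, R_n = min(1.2×0.96875×0.625×65, 2.4×0.875×0.625×65) = 47.227 kips/bolt; interior L_c = 2.75 − 0.9375 = 1.8125, R_n = 85.313 kips/bolt. φR_n = 0.75 × (2×47.227 + 4×85.313) = 326.8 kips.
Block shear: shear path 2×[1.4375+2×2.75] = 2×6.9375 in, A_gv = 8.6719, A_nv = 2×(6.9375 − 2.5×1)×0.625 = 5.5469 in²; tension across gage: (2.375 − 1×1)×0.625 = 0.85938 in². R_n = min(0.6×65×5.5469, 0.6×50×8.6719) + 1.0×65×0.85938 = min(216.33, 260.16) + 55.86 = 272.19 kips. φR_n = 0.75 × 272.19 = 204.1 kips.
Tension rupture (net): A_n = (5.875 − 2×1)×0.625 = 2.4219 in² (U = 1.0, A_e = A_n). φR_n = 0.75 × 65 × 2.4219 = 118.1 kips.
Tension yield (gross): A_g = 5.875×0.625 = 3.6719 in². φR_n = 0.90 × 50 × 3.6719 = 165.2 kips.
Governing: min(184.0, 326.8, 204.1, 118.1, 165.2) = 118.1 kips → net-section rupture.

118.1 kips (net-section rupture governs)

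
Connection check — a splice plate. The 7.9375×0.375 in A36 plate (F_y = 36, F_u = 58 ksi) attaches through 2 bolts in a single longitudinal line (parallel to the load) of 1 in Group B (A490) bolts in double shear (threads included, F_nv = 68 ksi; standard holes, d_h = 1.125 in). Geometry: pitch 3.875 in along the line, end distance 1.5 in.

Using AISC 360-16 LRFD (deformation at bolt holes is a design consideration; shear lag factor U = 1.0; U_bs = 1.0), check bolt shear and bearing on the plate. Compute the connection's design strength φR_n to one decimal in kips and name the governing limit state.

57.5 kips (bearing governs)

Bolt shear: A_b = π(1)²/4 = 0.7854 in². φR_n = 0.75 × 68 × 0.7854 × 2 × 2 = 160.2 kips.
Bearing (0.375 in plate, F_u = 58 ksi): end bolts L_c = 1.5 − 1.125/2 = 0.9375, R_n = min(1.2×0.9375×0.375×58, 2.4×1×0.375×58) = 24.469 kips/bolt; interior L_c = 3.875 − 1.125 = 2.75, R_n = 52.2 kips/bolt. φR_n = 0.75 × (1×24.469 + 1×52.2) = 57.5 kips.
Governing: min(160.2, 57.5) = 57.5 kips → bearing.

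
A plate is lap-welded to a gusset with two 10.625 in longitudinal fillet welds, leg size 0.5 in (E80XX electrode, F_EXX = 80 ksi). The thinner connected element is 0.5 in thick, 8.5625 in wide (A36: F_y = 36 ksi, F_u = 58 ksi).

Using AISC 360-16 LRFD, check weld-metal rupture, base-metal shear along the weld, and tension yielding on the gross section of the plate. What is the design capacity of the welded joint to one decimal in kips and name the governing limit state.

138.7 kips (gross-section yield governs)

Weld metal: throat = 0.707×0.5 = 0.3535 in, L = 2×10.625 = 21.25 in. φR_n = 0.75 × 0.6 × 80 × 0.3535 × 21.25 = 270.4 kips.
Base metal shear (0.5 in plate): yield φR_n = 1.0×0.6×36×0.5×21.25 = 229.5 kips; rupture φR_n = 0.75×0.6×58×0.5×21.25 = 277.3 kips; take 229.5 kips (yield).
Tension yield (gross): A_g = 8.5625×0.5 = 4.2813 in². φR_n = 0.90 × 36 × 4.2813 = 138.7 kips.
Governing: min(270.4, 229.5, 138.7) = 138.7 kips → gross-section yield.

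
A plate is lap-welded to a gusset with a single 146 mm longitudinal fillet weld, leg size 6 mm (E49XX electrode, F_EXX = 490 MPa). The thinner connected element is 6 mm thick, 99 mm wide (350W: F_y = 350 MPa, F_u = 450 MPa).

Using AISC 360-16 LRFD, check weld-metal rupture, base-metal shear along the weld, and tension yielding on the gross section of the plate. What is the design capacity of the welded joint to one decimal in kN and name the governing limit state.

136.6 kN (weld metal governs)

Weld metal: throat = 0.707×6 = 4.242 mm, L = 146 mm. φR_n = 0.75 × 0.6 × 490 × 4.242 × 146 = 136.6 kN.
Base metal shear (6 mm plate): yield φR_n = 1.0×0.6×350×6×146 = 184.0 kN; rupture φR_n = 0.75×0.6×450×6×146 = 177.4 kN; take 177.4 kN (rupture).
Tension yield (gross): A_g = 99×6 = 594 mm². φR_n = 0.90 × 350 × 594 = 187.1 kN.
Governing: min(136.6, 177.4, 187.1) = 136.6 kN → weld metal.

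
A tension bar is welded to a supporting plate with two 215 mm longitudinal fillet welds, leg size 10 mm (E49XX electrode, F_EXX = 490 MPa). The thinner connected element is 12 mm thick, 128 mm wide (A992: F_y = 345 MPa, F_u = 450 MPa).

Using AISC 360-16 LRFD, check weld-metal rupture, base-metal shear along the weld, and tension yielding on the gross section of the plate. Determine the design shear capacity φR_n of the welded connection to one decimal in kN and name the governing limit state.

Weld metal: throat = 0.707×10 = 7.07 mm, L = 2×215 = 430 mm. φR_n = 0.75 × 0.6 × 490 × 7.07 × 430 = 670.3 kN.
Base metal shear (12 mm plate): yield φR_n = 1.0×0.6×345×12×430 = 1068.1 kN; rupture φR_n = 0.75×0.6×450×12×430 = 1044.9 kN; take 1044.9 kN (rupture).
Tension yield (gross): A_g = 128×12 = 1536 mm². φR_n = 0.90 × 345 × 1536 = 476.9 kN.
Governing: min(670.3, 1044.9, 476.9) = 476.9 kN → gross-section yield.

476.9 kN (gross-section yield governs)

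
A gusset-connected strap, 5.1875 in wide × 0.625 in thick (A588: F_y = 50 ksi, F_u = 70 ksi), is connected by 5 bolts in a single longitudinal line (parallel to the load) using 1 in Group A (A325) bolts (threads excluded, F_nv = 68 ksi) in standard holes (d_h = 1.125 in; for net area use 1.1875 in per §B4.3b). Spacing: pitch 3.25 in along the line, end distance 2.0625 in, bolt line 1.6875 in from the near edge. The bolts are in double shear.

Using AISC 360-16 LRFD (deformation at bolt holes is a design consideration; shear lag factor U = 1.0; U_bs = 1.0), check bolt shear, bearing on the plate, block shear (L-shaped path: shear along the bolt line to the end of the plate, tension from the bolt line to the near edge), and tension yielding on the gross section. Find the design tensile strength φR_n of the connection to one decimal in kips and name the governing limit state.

Bolt shear: A_b = π(1)²/4 = 0.7854 in². φR_n = 0.75 × 68 × 0.7854 × 5 × 2 = 400.6 kips.
Bearing (0.625 in plate, F_u = 70 ksi): end bolts L_c = 2.0625 − 1.125/2 = 1.5, R_n = min(1.2×1.5×0.625×70, 2.4×1×0.625×70) = 78.75 kips/bolt; interior L_c = 3.25 − 1.125 = 2.125, R_n = 105 kips/bolt. φR_n = 0.75 × (1×78.75 + 4×105) = 374.1 kips.
Block shear: shear path 1×[2.0625+4×3.25] = 1×15.0625 in, A_gv = 9.4141, A_nv = 1×(15.0625 − 4.5×1.1875)×0.625 = 6.0742 in²; tension to near edge: (1.6875 − 0.5×1.1875)×0.625 = 0.68359 in². R_n = min(0.6×70×6.0742, 0.6×50×9.4141) + 1.0×70×0.68359 = min(255.12, 282.42) + 47.851 = 302.97 kips. φR_n = 0.75 × 302.97 = 227.2 kips.
Tension yield (gross): A_g = 5.1875×0.625 = 3.2422 in². φR_n = 0.90 × 50 × 3.2422 = 145.9 kips.
Governing: min(400.6, 374.1, 227.2, 145.9) = 145.9 kips → gross-section yield.

145.9 kips (gross-section yield governs)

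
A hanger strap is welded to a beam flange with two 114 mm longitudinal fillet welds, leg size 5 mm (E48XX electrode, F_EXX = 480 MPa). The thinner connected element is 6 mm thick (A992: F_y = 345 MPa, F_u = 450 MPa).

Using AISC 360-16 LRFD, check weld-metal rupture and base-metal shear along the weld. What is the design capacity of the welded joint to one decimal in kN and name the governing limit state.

174.1 kN (weld metal governs)

Weld metal: throat = 0.707×5 = 3.535 mm, L = 2×114 = 228 mm. φR_n = 0.75 × 0.6 × 480 × 3.535 × 228 = 174.1 kN.
Base metal shear (6 mm plate): yield φR_n = 1.0×0.6×345×6×228 = 283.2 kN; rupture φR_n = 0.75×0.6×450×6×228 = 277.0 kN; take 277.0 kN (rupture).
Governing: min(174.1, 277.0) = 174.1 kN → weld metal.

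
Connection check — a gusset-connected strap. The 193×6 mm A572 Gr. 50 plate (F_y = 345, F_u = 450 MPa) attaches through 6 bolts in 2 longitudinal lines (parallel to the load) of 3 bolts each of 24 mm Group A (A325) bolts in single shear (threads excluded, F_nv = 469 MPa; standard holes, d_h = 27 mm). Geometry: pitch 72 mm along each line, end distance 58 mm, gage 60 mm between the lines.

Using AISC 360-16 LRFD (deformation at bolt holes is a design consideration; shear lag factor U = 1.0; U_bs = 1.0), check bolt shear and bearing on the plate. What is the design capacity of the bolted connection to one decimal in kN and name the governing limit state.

653.7 kN (bearing governs)

Bolt shear: A_b = π(24)²/4 = 452.39 mm². φR_n = 0.75 × 469 × 452.39 × 6 × 1 = 954.8 kN.
Bearing (6 mm plate, F_u = 450 MPa): end bolts L_c = 58 − 27/2 = 44.5, R_n = min(1.2×44.5×6×450, 2.4×24×6×450) = 144.18 kN/bolt; interior L_c = 72 − 27 = 45, R_n = 145.8 kN/bolt. φR_n = 0.75 × (2×144.18 + 4×145.8) = 653.7 kN.
Governing: min(954.8, 653.7) = 653.7 kN → bearing.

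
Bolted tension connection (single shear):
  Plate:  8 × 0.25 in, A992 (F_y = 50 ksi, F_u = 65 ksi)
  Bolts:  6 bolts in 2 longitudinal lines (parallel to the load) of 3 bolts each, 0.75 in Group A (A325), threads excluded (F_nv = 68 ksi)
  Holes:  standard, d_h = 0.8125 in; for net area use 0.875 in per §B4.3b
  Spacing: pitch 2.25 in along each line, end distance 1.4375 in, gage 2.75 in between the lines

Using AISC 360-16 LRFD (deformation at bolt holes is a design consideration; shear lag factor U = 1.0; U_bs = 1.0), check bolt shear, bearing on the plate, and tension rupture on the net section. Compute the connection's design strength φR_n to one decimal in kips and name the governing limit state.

76.2 kips (net-section rupture governs)

Bolt shear: A_b = π(0.75)²/4 = 0.44179 in². φR_n = 0.75 × 68 × 0.44179 × 6 × 1 = 135.2 kips.
Bearing (0.25 in plate, F_u = 65 ksi): end bolts L_c = 1.4375 − 0.8125/2 = 1.03125, R_n = min(1.2×1.03125×0.25×65, 2.4×0.75×0.25×65) = 20.109 kips/bolt; interior L_c = 2.25 − 0.8125 = 1.4375, R_n = 28.031 kips/bolt. φR_n = 0.75 × (2×20.109 + 4×28.031) = 114.3 kips.
Tension rupture (net): A_n = (8 − 2×0.875)×0.25 = 1.5625 in² (U = 1.0, A_e = A_n). φR_n = 0.75 × 65 × 1.5625 = 76.2 kips.
Governing: min(135.2, 114.3, 76.2) = 76.2 kips → net-section rupture.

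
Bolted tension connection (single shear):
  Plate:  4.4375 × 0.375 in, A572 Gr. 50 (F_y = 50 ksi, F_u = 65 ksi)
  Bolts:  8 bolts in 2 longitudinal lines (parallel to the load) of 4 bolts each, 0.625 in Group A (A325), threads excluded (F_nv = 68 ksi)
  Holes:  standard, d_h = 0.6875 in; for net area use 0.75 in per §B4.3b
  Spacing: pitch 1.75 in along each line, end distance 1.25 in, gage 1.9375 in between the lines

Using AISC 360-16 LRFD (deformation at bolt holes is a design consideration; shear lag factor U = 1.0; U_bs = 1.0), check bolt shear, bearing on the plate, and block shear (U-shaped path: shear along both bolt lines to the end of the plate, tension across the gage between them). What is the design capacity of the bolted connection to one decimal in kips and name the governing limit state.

106.7 kips (block shear governs)

Bolt shear: A_b = π(0.625)²/4 = 0.3068 in². φR_n = 0.75 × 68 × 0.3068 × 8 × 1 = 125.2 kips.
Bearing (0.375 in plate, F_u = 65 ksi): end bolts L_c = 1.25 − 0.6875/2 = 0.90625, R_n = min(1.2×0.90625×0.375×65, 2.4×0.625×0.375×65) = 26.508 kips/bolt; interior L_c = 1.75 − 0.6875 = 1.0625, R_n = 31.078 kips/bolt. φR_n = 0.75 × (2×26.508 + 6×31.078) = 179.6 kips.
Block shear: shear path 2×[1.25+3×1.75] = 2×6.5 in, A_gv = 4.875, A_nv = 2×(6.5 − 3.5×0.75)×0.375 = 2.9063 in²; tension across gage: (1.9375 − 1×0.75)×0.375 = 0.44531 in². R_n = min(0.6×65×2.9063, 0.6×50×4.875) + 1.0×65×0.44531 = min(113.35, 146.25) + 28.945 = 142.3 kips. φR_n = 0.75 × 142.3 = 106.7 kips.
Governing: min(125.2, 179.6, 106.7) = 106.7 kips → block shear.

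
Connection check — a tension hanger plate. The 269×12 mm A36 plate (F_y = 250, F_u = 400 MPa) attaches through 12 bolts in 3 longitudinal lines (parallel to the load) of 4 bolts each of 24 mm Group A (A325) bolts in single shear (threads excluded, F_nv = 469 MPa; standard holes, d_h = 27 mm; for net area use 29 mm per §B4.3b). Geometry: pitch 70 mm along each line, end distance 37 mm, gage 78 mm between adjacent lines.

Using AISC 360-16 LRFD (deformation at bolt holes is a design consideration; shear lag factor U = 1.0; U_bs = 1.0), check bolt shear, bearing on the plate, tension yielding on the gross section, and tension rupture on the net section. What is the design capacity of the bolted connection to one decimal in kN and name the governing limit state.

Bolt shear: A_b = π(24)²/4 = 452.39 mm². φR_n = 0.75 × 469 × 452.39 × 12 × 1 = 1909.5 kN.
Bearing (12 mm plate, F_u = 400 MPa): end bolts L_c = 37 − 27/2 = 23.5, R_n = min(1.2×23.5×12×400, 2.4×24×12×400) = 135.36 kN/bolt; interior L_c = 70 − 27 = 43, R_n = 247.68 kN/bolt. φR_n = 0.75 × (3×135.36 + 9×247.68) = 1976.4 kN.
Tension yield (gross): A_g = 269×12 = 3228 mm². φR_n = 0.90 × 250 × 3228 = 726.3 kN.
Tension rupture (net): A_n = (269 − 3×29)×12 = 2184 mm² (U = 1.0, A_e = A_n). φR_n = 0.75 × 400 × 2184 = 655.2 kN.
Governing: min(1909.5, 1976.4, 726.3, 655.2) = 655.2 kN → net-section rupture.

655.2 kN (net-section rupture governs)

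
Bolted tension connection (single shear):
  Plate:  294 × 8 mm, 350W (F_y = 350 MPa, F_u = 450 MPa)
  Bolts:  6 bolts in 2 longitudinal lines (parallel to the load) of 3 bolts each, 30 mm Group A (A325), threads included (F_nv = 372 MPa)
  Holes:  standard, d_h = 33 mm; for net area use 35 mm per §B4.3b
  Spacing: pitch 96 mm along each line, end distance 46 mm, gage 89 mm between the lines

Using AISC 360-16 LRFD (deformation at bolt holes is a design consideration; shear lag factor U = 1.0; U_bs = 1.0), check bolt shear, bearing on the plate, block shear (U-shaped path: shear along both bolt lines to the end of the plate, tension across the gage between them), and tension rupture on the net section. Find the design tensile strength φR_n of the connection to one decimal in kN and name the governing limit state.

Bolt shear: A_b = π(30)²/4 = 706.86 mm². φR_n = 0.75 × 372 × 706.86 × 6 × 1 = 1183.3 kN.
Bearing (8 mm plate, F_u = 450 MPa): end bolts L_c = 46 − 33/2 = 29.5, R_n = min(1.2×29.5×8×450, 2.4×30×8×450) = 127.44 kN/bolt; interior L_c = 96 − 33 = 63, R_n = 259.2 kN/bolt. φR_n = 0.75 × (2×127.44 + 4×259.2) = 968.8 kN.
Block shear: shear path 2×[46+2×96] = 2×238 mm, A_gv = 3808, A_nv = 2×(238 − 2.5×35)×8 = 2408 mm²; tension across gage: (89 − 1×35)×8 = 432 mm². R_n = min(0.6×450×2408, 0.6×350×3808) + 1.0×450×432 = min(650.16, 799.68) + 194.4 = 844.56 kN. φR_n = 0.75 × 844.56 = 633.4 kN.
Tension rupture (net): A_n = (294 − 2×35)×8 = 1792 mm² (U = 1.0, A_e = A_n). φR_n = 0.75 × 450 × 1792 = 604.8 kN.
Governing: min(1183.3, 968.8, 633.4, 604.8) = 604.8 kN → net-section rupture.

604.8 kN (net-section rupture governs)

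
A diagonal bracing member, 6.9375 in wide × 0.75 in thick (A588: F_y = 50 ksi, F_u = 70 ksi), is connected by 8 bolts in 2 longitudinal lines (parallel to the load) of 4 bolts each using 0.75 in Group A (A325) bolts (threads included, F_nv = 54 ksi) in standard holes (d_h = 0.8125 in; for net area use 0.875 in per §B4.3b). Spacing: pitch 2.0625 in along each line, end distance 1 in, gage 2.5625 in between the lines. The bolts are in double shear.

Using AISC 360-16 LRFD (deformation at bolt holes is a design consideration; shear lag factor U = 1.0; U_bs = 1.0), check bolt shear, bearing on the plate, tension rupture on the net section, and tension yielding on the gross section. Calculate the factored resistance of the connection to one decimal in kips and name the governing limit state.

204.3 kips (net-section rupture governs)

Bolt shear: A_b = π(0.75)²/4 = 0.44179 in². φR_n = 0.75 × 54 × 0.44179 × 8 × 2 = 286.3 kips.
Bearing (0.75 in plate, F_u = 70 ksi): end bolts L_c = 1 − 0.8125/2 = 0.59375, R_n = min(1.2×0.59375×0.75×70, 2.4×0.75×0.75×70) = 37.406 kips/bolt; interior L_c = 2.0625 − 0.8125 = 1.25, R_n = 78.75 kips/bolt. φR_n = 0.75 × (2×37.406 + 6×78.75) = 410.5 kips.
Tension rupture (net): A_n = (6.9375 − 2×0.875)×0.75 = 3.8906 in² (U = 1.0, A_e = A_n). φR_n = 0.75 × 70 × 3.8906 = 204.3 kips.
Tension yield (gross): A_g = 6.9375×0.75 = 5.2031 in². φR_n = 0.90 × 50 × 5.2031 = 234.1 kips.
Governing: min(286.3, 410.5, 204.3, 234.1) = 204.3 kips → net-section rupture.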